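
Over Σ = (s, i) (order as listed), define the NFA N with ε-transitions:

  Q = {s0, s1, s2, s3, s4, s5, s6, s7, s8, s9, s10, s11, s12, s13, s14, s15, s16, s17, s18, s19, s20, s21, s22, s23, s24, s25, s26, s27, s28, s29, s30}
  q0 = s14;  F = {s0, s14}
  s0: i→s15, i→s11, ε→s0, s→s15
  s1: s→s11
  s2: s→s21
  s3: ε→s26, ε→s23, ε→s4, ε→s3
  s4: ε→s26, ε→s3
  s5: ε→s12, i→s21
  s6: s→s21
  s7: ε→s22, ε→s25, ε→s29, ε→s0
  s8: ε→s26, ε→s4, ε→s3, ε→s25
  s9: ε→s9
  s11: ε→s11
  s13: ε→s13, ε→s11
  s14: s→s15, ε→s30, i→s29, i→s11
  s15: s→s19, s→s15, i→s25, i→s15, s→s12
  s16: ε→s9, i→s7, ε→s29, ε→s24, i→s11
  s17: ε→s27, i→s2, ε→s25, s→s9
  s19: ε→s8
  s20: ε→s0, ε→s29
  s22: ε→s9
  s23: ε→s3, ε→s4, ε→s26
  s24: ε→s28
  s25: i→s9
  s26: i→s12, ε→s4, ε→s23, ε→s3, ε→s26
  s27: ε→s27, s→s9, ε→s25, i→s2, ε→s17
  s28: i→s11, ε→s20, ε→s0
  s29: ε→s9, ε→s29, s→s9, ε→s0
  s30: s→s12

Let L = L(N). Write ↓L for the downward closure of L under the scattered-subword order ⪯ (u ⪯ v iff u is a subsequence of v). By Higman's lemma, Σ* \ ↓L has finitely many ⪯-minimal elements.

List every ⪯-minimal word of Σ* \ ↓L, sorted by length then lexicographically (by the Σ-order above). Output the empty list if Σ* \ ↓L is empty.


|Q|=31, |F|=2, |δ|=72 (46 ε).
min D↑ (3 st, q0=0, F={1}): 0:s→1,i→2 1:s→1,i→1 2:s→1,i→1.
's': N↓-sim [15, 10] end={s12,s15,s19,s23,s25,s26,s3,s4,s8,s9} — reject; 1/1 deletions ∈↓L.
'ii': N↓-sim [15, 13, 11] end={s11,s12,s15,s19,s23,s25,s26,s3,s4,s8,s9} — reject; 2/2 single-dels accept.
2 words, ⪯-incomp.

Antichain: [s, ii].


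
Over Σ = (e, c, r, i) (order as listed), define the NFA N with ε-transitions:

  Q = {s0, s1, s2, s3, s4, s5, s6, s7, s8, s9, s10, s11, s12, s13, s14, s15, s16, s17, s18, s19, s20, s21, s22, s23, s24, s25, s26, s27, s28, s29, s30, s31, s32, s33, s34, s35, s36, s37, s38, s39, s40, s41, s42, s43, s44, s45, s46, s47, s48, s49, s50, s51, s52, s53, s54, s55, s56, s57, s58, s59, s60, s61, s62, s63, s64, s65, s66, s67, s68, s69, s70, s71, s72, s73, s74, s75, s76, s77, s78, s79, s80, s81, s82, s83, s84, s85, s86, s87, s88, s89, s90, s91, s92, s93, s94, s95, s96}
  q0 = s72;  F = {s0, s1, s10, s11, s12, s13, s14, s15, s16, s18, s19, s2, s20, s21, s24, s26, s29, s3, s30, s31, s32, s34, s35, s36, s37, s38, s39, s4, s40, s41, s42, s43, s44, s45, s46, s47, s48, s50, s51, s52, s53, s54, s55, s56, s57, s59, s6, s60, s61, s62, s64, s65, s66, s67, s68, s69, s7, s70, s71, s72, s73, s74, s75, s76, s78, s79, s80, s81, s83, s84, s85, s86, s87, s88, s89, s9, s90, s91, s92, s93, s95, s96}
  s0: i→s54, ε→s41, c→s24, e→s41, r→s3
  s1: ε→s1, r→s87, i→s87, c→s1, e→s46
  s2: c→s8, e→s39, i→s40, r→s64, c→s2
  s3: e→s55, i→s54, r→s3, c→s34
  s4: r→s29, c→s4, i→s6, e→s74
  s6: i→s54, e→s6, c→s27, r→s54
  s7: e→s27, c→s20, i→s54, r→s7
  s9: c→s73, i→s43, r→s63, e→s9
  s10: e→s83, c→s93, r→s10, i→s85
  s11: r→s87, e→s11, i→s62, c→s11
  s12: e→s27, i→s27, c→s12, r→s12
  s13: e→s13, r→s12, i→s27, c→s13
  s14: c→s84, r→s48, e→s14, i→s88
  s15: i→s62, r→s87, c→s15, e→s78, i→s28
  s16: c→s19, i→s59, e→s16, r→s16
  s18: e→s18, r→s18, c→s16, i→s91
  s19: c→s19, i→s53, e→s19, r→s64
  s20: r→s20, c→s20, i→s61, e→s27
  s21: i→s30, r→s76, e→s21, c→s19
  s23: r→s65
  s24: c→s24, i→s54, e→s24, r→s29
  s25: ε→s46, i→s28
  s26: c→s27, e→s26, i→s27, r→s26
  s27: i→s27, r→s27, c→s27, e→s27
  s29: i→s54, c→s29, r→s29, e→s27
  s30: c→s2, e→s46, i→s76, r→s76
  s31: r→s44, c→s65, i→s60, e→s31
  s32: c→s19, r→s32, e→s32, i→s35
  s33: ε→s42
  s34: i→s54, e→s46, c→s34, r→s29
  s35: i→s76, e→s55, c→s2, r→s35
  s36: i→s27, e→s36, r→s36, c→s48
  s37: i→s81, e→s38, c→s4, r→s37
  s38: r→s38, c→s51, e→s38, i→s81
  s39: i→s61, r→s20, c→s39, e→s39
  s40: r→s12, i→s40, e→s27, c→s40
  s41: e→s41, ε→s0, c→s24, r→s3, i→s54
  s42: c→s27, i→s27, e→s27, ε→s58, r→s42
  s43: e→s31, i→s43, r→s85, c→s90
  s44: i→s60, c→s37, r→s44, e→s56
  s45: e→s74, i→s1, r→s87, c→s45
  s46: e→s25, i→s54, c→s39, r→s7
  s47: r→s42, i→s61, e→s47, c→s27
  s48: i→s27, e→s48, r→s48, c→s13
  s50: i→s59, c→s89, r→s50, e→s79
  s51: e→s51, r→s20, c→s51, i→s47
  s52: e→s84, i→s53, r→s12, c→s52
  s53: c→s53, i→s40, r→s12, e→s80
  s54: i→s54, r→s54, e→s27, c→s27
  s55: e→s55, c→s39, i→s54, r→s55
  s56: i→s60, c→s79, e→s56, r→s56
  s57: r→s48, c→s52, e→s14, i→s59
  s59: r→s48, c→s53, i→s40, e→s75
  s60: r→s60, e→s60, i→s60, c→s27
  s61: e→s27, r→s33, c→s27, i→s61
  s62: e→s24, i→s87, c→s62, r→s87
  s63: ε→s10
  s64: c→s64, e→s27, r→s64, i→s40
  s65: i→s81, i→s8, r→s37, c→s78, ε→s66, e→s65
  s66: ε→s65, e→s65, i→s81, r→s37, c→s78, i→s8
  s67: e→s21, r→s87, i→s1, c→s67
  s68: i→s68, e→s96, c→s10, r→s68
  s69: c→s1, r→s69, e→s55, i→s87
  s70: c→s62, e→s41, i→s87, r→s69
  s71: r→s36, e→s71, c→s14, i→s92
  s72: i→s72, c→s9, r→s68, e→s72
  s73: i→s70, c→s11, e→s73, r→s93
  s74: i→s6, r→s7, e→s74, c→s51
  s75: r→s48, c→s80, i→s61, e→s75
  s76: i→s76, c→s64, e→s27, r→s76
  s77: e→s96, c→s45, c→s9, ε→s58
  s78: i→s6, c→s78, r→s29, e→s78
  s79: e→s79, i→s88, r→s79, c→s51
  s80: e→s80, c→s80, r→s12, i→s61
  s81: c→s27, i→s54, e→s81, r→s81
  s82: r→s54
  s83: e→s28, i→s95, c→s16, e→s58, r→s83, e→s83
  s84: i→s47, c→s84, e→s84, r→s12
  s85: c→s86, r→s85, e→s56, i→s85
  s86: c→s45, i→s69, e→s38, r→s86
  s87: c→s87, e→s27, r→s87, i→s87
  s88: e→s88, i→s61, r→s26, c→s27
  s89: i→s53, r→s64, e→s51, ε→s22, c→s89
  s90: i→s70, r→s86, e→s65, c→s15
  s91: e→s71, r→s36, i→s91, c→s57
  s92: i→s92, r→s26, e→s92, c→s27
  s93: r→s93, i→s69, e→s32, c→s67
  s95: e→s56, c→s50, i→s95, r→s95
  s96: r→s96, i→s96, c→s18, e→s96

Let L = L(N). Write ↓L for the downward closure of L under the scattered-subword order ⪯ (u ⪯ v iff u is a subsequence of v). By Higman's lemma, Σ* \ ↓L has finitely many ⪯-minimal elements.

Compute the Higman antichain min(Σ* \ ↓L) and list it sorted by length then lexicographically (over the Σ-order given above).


|Q|=97, |F|=82, |δ|=355 (11 ε).
min D↑ (81 st, q0=0, F={30}): 0:e→0,c→1,r→2,i→0 1:e→1,c→3,r→4,i→5 2:e→6,c→4,r→2,i→2 3:e→3,c→7,r→8,i→9 4:e→10,c→8,r→4,i→11 5:e→12,c→13,r→11,i→5 6:e→6,c→14,r→6,i→6 7:e→7,c→7,r→15,i→16 8:e→17,c→18,r→8,i→19 9:e→20,c→16,r→19,i→15 10:e→10,c→21,r→10,i→22 11:e→23,c→24,r→11,i→11 12:e→12,c→25,r→26,i→27 13:e→25,c→28,r→24,i→9 14:e→14,c→21,r→14,i→29 15:e→30,c→15,r→15,i→15 16:e→31,c→16,r→15,i→15 17:e→17,c→32,r→17,i→33 18:e→34,c→18,r→15,i→35 19:e→36,c→35,r→19,i→15 20:e→20,c→31,r→37,i→38 21:e→21,c→32,r→21,i→39 22:e→23,c→40,r→22,i→22 23:e→23,c→41,r→23,i→27 24:e→42,c→43,r→24,i→19 25:e→25,c→44,r→45,i→46 26:e→23,c→45,r→26,i→27 27:e→27,c→30,r→27,i→27 28:e→44,c→28,r→15,i→16 29:e→47,c→48,r→49,i→29 30:e→30,c→30,r→30,i→30 31:e→31,c→31,r→50,i→38 32:e→32,c→32,r→51,i→52 33:e→36,c→53,r→33,i→54 34:e→34,c→32,r→54,i→55 35:e→56,c→35,r→15,i→15 36:e→36,c→57,r→36,i→38 37:e→36,c→58,r→37,i→38 38:e→30,c→30,r→38,i→38 39:e→59,c→52,r→60,i→61 40:e→41,c→62,r→40,i→39 41:e→41,c→63,r→41,i→64 42:e→42,c→63,r→42,i→46 43:e→65,c→43,r→15,i→35 44:e→44,c→44,r→50,i→66 45:e→42,c→67,r→45,i→46 46:e→46,c→30,r→46,i→38 47:e→47,c→68,r→49,i→69 48:e→68,c→70,r→60,i→39 49:e→49,c→60,r→49,i→30 50:e→30,c→50,r→50,i→38 51:e→30,c→51,r→51,i→61 52:e→71,c→52,r→72,i→61 53:e→57,c→53,r→51,i→61 54:e→30,c→51,r→54,i→54 55:e→56,c→53,r→54,i→54 56:e→56,c→57,r→73,i→38 57:e→57,c→57,r→74,i→75 58:e→56,c→58,r→50,i→38 59:e→59,c→71,r→60,i→75 60:e→60,c→76,r→60,i→30 61:e→30,c→61,r→72,i→61 62:e→63,c→62,r→51,i→52 63:e→63,c→63,r→74,i→77 64:e→64,c→30,r→78,i→75 65:e→65,c→63,r→73,i→66 66:e→66,c→30,r→38,i→38 67:e→65,c→67,r→50,i→66 68:e→68,c→79,r→60,i→64 69:e→69,c→30,r→78,i→69 70:e→79,c→70,r→72,i→52 71:e→71,c→71,r→72,i→75 72:e→30,c→72,r→72,i→30 73:e→30,c→74,r→73,i→38 74:e→30,c→74,r→74,i→75 75:e→30,c→30,r→80,i→75 76:e→76,c→76,r→72,i→30 77:e→77,c→30,r→80,i→75 78:e→78,c→30,r→78,i→30 79:e→79,c→79,r→72,i→77 80:e→30,c→30,r→80,i→30 [Hopcroft].
'cccre': |S_i|=[90, 87, 71, 44, 14, 1] end={s27} rej; 5/5 deletions ∈↓L.
'cciie': |S_i|=[90, 87, 71, 43, 12, 1] end={s27} ∉↓L; 5/5 single-dels accept.
'cieic': run [90, 87, 74, 48, 15, 1] end={s27} — reject; 5/5 del acc.
'reciri': run [90, 74, 57, 37, 24, 9, 1] end={s27} — reject; 6/6 deletions ∈↓L.
4 minimals (antichain).

Antichain: [cccre, cciie, cieic, reciri].


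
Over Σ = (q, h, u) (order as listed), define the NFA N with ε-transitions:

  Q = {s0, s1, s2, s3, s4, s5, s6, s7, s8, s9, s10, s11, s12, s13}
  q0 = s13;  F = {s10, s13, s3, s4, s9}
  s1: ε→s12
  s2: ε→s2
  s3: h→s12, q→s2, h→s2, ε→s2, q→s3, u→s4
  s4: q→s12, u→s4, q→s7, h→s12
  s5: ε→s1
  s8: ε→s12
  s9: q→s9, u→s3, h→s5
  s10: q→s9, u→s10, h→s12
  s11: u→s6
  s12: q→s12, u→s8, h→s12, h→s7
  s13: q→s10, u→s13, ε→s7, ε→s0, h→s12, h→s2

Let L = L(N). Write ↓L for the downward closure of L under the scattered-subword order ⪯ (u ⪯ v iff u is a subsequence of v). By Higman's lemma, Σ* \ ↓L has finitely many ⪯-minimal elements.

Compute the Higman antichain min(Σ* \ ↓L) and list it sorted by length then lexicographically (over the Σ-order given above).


|Q|=14, |F|=5, |δ|=31 (7 ε).
min D↑ (6 st, q0=0, F={2}): 0:q→1,h→2,u→0 1:q→3,h→2,u→1 2:q→2,h→2,u→2 3:q→3,h→2,u→4 4:q→4,h→2,u→5 5:q→2,h→2,u→5 [Hopcroft].
'h': N↓-sim [12, 6] end={s1,s12,s2,s5,s7,s8} — reject; 1/1 del acc.
'qquuq': |S_i|=[12, 10, 9, 6, 4, 3] end={s12,s7,s8} ∉↓L; 5/5 deletions ∈↓L.
2 words, ⪯-incomp.

A = [h, qquuq].


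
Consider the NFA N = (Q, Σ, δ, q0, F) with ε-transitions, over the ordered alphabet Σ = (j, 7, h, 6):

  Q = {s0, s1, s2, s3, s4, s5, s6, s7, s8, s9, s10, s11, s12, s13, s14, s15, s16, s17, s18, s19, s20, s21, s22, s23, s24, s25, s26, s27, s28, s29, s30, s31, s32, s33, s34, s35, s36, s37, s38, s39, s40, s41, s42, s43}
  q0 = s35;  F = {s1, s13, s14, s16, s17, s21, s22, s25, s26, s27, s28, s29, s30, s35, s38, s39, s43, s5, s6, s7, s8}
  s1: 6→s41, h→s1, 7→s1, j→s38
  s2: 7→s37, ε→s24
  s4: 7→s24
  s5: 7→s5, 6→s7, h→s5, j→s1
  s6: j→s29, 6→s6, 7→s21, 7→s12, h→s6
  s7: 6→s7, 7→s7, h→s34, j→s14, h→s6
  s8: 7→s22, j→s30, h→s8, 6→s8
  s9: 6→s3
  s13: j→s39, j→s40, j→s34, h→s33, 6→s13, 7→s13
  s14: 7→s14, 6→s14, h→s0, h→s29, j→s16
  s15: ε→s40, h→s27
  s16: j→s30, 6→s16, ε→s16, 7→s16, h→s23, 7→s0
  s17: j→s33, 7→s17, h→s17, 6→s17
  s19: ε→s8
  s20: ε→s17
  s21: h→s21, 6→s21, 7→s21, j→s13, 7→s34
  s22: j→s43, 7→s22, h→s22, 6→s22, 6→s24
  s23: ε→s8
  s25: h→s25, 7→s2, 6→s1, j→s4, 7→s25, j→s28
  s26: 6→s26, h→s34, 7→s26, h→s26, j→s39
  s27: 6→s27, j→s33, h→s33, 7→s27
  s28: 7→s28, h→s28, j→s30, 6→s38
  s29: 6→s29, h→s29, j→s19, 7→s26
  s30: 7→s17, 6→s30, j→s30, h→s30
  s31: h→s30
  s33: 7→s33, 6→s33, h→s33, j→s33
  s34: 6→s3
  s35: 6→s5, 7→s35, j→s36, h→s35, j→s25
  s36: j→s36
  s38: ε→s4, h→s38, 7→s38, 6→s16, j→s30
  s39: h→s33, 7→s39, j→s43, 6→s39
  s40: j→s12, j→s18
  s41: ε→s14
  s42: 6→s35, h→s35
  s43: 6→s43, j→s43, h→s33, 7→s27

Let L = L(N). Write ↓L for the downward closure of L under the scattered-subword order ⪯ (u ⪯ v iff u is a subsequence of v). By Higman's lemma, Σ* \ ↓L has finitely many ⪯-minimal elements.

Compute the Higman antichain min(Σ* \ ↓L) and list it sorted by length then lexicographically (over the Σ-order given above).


A = [jjj7j, 66h7jh].

|Q|=44, |F|=21, |δ|=119 (8 ε).
min D↑ (22 st, q0=0, F={14}): 0:j→1,7→0,h→0,6→2 1:j→3,7→1,h→1,6→4 2:j→4,7→2,h→2,6→5 3:j→6,7→3,h→3,6→7 4:j→7,7→4,h→4,6→8 5:j→8,7→5,h→9,6→5 6:j→6,7→10,h→6,6→6 7:j→6,7→7,h→7,6→11 8:j→11,7→8,h→12,6→8 9:j→12,7→13,h→9,6→9 10:j→14,7→10,h→10,6→10 11:j→6,7→11,h→15,6→11 12:j→15,7→16,h→12,6→12 13:j→17,7→13,h→13,6→13 14:j→14,7→14,h→14,6→14 15:j→6,7→18,h→15,6→15 16:j→19,7→16,h→16,6→16 17:j→19,7→17,h→14,6→17 18:j→20,7→18,h→18,6→18 19:j→20,7→19,h→14,6→19 20:j→20,7→21,h→14,6→20 21:j→14,7→21,h→14,6→21 (ε-aug+det+¬).
'jjj7j': N↓-sim [36, 31, 22, 8, 3, 1] end={s33} — reject; 5/5 del acc.
'66h7jh': N↓-sim [36, 30, 26, 22, 15, 10, 1] end={s33} ∉↓L; 6/6 deletions ∈↓L.
2 obstructions.


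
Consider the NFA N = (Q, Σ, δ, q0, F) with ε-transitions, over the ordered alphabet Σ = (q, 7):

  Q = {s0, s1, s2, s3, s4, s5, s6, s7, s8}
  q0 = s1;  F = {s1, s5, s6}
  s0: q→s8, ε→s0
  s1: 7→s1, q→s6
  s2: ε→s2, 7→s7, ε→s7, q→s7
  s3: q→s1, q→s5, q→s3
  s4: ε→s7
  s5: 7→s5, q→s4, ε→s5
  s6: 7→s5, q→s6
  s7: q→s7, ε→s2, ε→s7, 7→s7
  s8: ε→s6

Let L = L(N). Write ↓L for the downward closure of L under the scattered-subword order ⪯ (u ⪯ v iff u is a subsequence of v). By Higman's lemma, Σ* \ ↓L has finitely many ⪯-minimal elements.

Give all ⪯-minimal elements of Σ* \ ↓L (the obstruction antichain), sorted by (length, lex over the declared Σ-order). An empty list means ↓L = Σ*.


Antichain: [q7q].

|Q|=9, |F|=3, |δ|=22 (8 ε).
min D↑ (4 st, q0=0, F={3}): 0:q→1,7→0 1:q→1,7→2 2:q→3,7→2 3:q→3,7→3.
'q7q': N↓-sim [6, 5, 4, 3] end={s2,s4,s7} rej; 3/3 deletions ∈↓L.
1 obstructions.


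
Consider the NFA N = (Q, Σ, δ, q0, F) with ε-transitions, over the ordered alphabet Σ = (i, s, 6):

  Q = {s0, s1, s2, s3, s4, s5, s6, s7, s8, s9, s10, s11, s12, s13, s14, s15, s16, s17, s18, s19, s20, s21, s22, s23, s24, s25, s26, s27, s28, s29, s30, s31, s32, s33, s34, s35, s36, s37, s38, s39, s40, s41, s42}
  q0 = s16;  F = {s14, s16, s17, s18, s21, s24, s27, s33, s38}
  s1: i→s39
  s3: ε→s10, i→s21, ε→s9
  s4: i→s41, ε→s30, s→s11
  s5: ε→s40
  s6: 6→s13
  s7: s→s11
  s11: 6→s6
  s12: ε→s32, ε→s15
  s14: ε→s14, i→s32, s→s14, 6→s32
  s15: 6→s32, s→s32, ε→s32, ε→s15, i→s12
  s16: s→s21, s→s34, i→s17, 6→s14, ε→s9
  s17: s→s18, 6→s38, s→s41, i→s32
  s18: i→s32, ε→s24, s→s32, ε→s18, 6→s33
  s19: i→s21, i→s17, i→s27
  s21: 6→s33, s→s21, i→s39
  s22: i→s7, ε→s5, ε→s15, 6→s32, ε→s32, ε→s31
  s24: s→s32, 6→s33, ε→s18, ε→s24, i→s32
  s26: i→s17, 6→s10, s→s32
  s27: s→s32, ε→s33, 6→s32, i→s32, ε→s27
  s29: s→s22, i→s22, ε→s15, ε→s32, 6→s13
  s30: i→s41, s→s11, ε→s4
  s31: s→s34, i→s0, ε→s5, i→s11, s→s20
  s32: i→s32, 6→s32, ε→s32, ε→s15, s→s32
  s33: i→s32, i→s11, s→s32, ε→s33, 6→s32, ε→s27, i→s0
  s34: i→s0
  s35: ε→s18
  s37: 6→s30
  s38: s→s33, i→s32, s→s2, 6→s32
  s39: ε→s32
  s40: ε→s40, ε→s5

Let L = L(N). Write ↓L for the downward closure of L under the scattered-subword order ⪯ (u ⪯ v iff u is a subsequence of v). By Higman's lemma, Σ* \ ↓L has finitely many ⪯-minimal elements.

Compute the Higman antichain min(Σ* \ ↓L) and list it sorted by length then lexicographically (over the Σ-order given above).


|Q|=43, |F|=9, |δ|=96 (32 ε).
min D↑ (8 st, q0=0, F={4}): 0:i→1,s→2,6→3 1:i→4,s→5,6→6 2:i→4,s→2,6→7 3:i→4,s→3,6→4 4:i→4,s→4,6→4 5:i→4,s→4,6→7 6:i→4,s→7,6→4 7:i→4,s→4,6→4.
'ii': run [21, 16, 7] end={s0,s11,s12,s13,s15,s32,s6} ∉↓L; 2/2 single-dels accept.
'si': run [21, 17, 8] end={s0,s11,s12,s13,s15,s32,s39,s6} — reject; 2/2 del acc.
'6i': N↓-sim [21, 12, 7] end={s0,s11,s12,s13,s15,s32,s6} rej; 2/2 deletions ∈↓L.
'66': N↓-sim [21, 12, 5] end={s12,s13,s15,s32,s6} — reject; 2/2 del acc.
'iss': N↓-sim [21, 16, 13, 3] end={s12,s15,s32} ∉↓L; 3/3 del acc.
's6s': run [21, 17, 9, 3] end={s12,s15,s32} ∉↓L; 3/3 deletions ∈↓L.
6 minimals (antichain).

Antichain: [ii, si, 6i, 66, iss, s6s].


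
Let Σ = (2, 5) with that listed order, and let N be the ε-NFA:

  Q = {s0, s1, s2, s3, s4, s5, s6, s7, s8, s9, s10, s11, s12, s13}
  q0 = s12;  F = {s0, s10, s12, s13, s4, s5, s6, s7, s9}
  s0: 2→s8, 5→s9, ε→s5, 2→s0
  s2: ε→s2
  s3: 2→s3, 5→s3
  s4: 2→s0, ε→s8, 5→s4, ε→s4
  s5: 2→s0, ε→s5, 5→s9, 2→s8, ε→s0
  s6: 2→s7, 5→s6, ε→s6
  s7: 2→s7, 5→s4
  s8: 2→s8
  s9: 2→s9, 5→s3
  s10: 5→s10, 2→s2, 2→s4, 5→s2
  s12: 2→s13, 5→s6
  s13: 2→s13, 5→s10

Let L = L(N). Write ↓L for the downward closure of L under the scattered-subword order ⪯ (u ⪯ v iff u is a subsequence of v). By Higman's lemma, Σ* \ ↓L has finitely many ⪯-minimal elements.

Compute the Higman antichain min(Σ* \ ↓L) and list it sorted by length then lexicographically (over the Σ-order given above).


|Q|=14, |F|=9, |δ|=32 (7 ε).
min D↑ (9 st, q0=0, F={8}): 0:2→1,5→2 1:2→1,5→3 2:2→4,5→2 3:2→5,5→3 4:2→4,5→5 5:2→6,5→5 6:2→6,5→7 7:2→7,5→8 8:2→8,5→8 (ε-aug+det+¬).
'252255': run [12, 10, 8, 7, 5, 2, 1] end={s3} — reject; 6/6 single-dels accept.
'525255': N↓-sim [12, 10, 8, 6, 5, 2, 1] end={s3} rej; 6/6 deletions ∈↓L.
2 minimals (antichain).

min(Σ*\↓L) = [252255, 525255].


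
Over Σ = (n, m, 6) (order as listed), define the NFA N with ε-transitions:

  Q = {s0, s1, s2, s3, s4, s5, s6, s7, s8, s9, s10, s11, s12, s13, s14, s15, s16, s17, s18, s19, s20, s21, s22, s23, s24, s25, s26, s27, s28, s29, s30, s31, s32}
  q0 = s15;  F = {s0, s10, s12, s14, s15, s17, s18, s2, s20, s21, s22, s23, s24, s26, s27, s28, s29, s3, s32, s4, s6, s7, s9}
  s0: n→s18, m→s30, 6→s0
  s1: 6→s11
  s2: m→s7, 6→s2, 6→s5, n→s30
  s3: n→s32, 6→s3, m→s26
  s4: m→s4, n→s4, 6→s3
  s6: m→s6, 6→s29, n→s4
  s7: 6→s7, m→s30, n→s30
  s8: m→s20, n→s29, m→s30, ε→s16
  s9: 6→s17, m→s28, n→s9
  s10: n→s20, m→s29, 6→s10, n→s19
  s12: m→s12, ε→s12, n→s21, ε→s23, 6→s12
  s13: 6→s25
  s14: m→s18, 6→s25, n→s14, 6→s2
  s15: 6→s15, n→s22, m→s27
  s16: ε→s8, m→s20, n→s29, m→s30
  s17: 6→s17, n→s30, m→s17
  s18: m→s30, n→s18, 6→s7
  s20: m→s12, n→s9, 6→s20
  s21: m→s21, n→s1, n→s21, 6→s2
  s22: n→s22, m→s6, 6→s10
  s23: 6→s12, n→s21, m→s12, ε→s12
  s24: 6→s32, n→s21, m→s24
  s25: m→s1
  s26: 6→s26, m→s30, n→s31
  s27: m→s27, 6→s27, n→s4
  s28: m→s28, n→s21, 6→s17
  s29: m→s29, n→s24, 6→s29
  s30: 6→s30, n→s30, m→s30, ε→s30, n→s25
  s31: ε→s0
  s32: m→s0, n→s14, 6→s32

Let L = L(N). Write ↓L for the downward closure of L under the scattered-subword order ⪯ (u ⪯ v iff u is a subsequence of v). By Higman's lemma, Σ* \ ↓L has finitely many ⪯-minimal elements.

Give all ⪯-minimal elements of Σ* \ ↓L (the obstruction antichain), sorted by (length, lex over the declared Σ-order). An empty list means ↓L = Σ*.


|Q|=33, |F|=23, |δ|=93 (7 ε).
min D↑ (23 st, q0=0, F={19}): 0:n→1,m→2,6→0 1:n→1,m→3,6→4 2:n→5,m→2,6→2 3:n→5,m→3,6→6 4:n→7,m→6,6→4 5:n→5,m→5,6→8 6:n→9,m→6,6→6 7:n→10,m→11,6→7 8:n→12,m→13,6→8 9:n→14,m→9,6→12 10:n→10,m→15,6→16 11:n→14,m→11,6→11 12:n→17,m→18,6→12 13:n→18,m→19,6→13 14:n→14,m→14,6→20 15:n→14,m→15,6→16 16:n→19,m→16,6→16 17:n→17,m→21,6→20 18:n→21,m→19,6→18 19:n→19,m→19,6→19 20:n→19,m→22,6→20 21:n→21,m→19,6→22 22:n→19,m→19,6→22 (ε-aug+det+¬).
'mn6mm': |S_i|=[30, 24, 17, 14, 9, 4] end={s1,s11,s25,s30} ∉↓L; 5/5 del acc.
'n6nn6n': |S_i|=[30, 28, 25, 21, 13, 8, 4] end={s1,s11,s25,s30} ∉↓L; 6/6 single-dels accept.
2 words, ⪯-incomp.

A = [mn6mm, n6nn6n].


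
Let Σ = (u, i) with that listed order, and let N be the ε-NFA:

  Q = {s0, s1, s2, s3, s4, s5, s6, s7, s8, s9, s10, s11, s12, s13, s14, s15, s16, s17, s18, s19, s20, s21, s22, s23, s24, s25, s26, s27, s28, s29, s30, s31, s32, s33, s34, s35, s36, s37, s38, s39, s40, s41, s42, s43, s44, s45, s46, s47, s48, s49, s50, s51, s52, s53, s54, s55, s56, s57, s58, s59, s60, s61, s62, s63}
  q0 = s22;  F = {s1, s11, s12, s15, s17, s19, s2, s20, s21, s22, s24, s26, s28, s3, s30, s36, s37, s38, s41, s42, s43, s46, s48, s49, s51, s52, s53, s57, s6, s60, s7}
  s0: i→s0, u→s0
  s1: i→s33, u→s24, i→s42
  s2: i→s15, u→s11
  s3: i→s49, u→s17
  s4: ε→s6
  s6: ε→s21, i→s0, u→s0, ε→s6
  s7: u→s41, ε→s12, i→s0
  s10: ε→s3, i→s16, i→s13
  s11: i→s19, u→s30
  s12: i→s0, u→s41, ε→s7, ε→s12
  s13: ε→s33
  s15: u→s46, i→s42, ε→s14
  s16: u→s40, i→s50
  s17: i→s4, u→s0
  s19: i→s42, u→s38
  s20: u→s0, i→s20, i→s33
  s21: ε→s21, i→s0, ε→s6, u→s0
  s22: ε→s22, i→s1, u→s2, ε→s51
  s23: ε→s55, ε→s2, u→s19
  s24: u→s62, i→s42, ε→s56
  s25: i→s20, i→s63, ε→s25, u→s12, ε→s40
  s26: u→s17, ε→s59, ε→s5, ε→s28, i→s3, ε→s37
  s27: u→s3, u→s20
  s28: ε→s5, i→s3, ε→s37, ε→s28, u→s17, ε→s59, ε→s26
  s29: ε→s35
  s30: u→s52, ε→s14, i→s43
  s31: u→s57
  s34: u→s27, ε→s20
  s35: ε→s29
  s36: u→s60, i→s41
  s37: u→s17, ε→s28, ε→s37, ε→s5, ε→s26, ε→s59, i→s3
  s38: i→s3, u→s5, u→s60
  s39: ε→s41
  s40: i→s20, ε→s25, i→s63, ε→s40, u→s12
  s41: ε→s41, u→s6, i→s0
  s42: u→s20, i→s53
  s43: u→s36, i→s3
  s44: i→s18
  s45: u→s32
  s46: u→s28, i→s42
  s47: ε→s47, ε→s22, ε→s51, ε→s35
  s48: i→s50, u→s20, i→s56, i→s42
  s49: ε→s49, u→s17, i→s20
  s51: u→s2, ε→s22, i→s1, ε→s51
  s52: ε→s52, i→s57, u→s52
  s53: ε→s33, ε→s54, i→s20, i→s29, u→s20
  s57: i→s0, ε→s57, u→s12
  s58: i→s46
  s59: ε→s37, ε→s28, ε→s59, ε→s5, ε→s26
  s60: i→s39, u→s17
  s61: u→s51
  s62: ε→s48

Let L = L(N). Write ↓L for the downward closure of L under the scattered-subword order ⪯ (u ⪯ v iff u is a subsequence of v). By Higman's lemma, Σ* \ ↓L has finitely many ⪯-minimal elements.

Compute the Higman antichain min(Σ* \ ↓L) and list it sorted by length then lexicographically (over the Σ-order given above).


min(Σ*\↓L) = [iiuu, iuuuu, iiiiu, uuuuii].

|Q|=64, |F|=31, |δ|=146 (57 ε).
min D↑ (27 st, q0=0, F={17}): 0:u→1,i→2 1:u→3,i→4 2:u→5,i→6 3:u→7,i→8 4:u→9,i→6 5:u→10,i→6 6:u→11,i→12 7:u→13,i→14 8:u→15,i→6 9:u→16,i→6 10:u→11,i→6 11:u→17,i→11 12:u→11,i→11 13:u→13,i→18 14:u→19,i→20 15:u→21,i→20 16:u→22,i→20 17:u→17,i→17 18:u→23,i→17 19:u→21,i→24 20:u→22,i→25 21:u→22,i→24 22:u→17,i→26 23:u→24,i→17 24:u→26,i→17 25:u→22,i→11 26:u→17,i→17 (ε-aug+det+¬).
'iiuu': N↓-sim [44, 38, 18, 7, 1] end={s0} ∉↓L; 4/4 del acc.
'iuuuu': run [44, 38, 32, 26, 7, 1] end={s0} rej; 5/5 deletions ∈↓L.
'iiiiu': run [44, 38, 18, 12, 8, 1] end={s0} — reject; 5/5 deletions ∈↓L.
'uuuuii': |S_i|=[44, 41, 38, 26, 14, 9, 1] end={s0} rej; 6/6 single-dels accept.
4 words, ⪯-incomp.


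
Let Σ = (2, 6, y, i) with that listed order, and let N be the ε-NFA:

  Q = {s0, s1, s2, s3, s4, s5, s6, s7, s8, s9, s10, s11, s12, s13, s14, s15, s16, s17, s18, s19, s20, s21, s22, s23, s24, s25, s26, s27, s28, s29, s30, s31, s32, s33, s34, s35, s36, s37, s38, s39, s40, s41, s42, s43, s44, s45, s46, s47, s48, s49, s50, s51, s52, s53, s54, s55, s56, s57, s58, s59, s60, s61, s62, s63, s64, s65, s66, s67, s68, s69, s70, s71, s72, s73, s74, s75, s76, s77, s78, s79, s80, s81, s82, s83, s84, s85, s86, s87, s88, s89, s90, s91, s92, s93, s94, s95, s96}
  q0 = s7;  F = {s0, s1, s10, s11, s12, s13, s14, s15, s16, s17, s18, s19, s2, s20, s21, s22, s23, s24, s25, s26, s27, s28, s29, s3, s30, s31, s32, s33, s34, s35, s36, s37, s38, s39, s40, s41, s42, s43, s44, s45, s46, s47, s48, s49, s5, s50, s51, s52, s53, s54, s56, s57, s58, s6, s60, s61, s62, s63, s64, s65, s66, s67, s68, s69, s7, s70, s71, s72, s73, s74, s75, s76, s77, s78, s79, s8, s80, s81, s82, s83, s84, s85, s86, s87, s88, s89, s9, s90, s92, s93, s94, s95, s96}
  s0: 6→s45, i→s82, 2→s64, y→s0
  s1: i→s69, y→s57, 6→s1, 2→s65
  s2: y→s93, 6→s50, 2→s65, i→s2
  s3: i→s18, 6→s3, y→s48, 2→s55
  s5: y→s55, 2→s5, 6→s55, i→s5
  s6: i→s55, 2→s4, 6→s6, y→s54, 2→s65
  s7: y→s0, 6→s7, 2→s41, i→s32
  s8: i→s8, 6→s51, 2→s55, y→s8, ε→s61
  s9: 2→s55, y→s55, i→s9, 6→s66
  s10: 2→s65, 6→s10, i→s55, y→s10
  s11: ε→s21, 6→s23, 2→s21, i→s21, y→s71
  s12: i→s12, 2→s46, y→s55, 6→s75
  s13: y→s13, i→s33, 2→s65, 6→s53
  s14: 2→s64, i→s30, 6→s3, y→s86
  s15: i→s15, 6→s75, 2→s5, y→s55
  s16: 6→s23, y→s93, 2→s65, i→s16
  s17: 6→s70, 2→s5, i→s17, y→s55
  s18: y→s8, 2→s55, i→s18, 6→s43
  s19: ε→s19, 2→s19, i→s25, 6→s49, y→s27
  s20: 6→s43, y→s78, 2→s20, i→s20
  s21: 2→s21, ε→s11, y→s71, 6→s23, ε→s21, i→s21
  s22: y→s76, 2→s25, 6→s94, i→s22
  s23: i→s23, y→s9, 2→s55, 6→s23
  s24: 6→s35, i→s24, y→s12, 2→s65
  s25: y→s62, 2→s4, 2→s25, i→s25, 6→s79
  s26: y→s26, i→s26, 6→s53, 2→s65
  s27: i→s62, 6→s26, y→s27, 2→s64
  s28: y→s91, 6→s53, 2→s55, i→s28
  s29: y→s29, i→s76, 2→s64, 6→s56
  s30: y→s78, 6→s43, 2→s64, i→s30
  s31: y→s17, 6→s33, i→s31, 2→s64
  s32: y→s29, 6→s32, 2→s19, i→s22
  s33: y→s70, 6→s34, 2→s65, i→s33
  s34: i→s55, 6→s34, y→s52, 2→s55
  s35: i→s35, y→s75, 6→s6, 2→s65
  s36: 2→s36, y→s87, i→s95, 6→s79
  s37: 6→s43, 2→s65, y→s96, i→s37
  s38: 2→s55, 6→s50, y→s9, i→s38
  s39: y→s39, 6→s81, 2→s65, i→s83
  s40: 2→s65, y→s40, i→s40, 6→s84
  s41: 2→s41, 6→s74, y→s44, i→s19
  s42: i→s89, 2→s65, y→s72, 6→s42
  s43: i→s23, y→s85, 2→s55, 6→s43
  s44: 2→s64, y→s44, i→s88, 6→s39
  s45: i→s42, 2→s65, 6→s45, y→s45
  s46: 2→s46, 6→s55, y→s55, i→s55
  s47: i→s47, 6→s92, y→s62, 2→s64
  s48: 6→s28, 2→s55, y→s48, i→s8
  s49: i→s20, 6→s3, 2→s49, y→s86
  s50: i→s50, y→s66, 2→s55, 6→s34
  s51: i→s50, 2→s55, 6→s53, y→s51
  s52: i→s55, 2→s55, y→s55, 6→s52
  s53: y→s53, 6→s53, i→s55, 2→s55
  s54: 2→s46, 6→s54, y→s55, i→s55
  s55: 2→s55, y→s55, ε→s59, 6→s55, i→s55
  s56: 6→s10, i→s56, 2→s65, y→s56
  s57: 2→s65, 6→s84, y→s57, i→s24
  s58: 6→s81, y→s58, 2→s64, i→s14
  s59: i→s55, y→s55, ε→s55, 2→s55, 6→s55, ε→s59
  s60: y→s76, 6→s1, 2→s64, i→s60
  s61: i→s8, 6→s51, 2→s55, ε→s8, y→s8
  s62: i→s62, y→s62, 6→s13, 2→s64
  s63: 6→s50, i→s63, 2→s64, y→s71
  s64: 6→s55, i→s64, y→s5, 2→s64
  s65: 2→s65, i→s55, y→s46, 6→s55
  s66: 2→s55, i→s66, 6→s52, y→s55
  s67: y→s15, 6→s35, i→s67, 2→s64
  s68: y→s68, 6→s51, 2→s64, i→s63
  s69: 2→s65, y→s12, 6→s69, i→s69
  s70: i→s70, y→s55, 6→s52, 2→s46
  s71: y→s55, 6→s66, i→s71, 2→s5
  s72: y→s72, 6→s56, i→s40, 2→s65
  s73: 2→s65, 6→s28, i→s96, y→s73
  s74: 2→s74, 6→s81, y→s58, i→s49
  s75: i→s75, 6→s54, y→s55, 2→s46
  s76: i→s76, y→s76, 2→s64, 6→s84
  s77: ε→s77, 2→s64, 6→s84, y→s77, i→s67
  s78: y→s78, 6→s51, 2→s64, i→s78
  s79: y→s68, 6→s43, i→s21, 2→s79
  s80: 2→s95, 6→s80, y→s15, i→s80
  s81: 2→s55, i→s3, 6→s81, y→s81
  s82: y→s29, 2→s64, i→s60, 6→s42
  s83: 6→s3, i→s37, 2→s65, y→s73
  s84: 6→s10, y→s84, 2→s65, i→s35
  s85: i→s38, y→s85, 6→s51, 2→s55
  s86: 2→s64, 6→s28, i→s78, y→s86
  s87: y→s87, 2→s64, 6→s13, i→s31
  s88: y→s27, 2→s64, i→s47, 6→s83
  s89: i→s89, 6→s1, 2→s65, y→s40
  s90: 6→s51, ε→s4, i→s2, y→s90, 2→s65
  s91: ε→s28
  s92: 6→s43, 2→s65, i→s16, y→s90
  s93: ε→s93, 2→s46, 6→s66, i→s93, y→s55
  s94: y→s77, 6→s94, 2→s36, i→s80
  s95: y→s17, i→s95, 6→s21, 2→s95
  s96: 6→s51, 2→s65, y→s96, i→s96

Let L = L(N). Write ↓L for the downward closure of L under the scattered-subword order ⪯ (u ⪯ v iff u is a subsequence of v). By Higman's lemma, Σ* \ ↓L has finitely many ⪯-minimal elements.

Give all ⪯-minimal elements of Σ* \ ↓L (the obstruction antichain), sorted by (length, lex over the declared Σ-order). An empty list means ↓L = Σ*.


|Q|=97, |F|=93, |δ|=395 (13 ε).
min D↑ (92 st, q0=0, F={19}): 0:2→1,6→0,y→2,i→3 1:2→1,6→4,y→5,i→6 2:2→7,6→8,y→2,i→9 3:2→6,6→3,y→10,i→11 4:2→4,6→12,y→13,i→14 5:2→7,6→15,y→5,i→16 6:2→6,6→14,y→17,i→18 7:2→7,6→19,y→20,i→7 8:2→21,6→8,y→8,i→22 9:2→7,6→22,y→10,i→23 10:2→7,6→24,y→10,i→25 11:2→18,6→26,y→25,i→11 12:2→19,6→12,y→12,i→27 13:2→7,6→12,y→13,i→28 14:2→14,6→27,y→29,i→30 15:2→21,6→12,y→15,i→31 16:2→7,6→31,y→17,i→32 17:2→7,6→33,y→17,i→34 18:2→18,6→35,y→34,i→18 19:2→19,6→19,y→19,i→19 20:2→20,6→19,y→19,i→20 21:2→21,6→19,y→36,i→19 22:2→21,6→22,y→37,i→38 23:2→7,6→39,y→25,i→23 24:2→21,6→40,y→24,i→24 25:2→7,6→41,y→25,i→25 26:2→42,6→26,y→43,i→44 27:2→19,6→27,y→45,i→46 28:2→7,6→27,y→29,i→47 29:2→7,6→48,y→29,i→49 30:2→30,6→50,y→49,i→30 31:2→21,6→27,y→51,i→52 32:2→7,6→53,y→34,i→32 33:2→21,6→54,y→33,i→33 34:2→7,6→55,y→34,i→34 35:2→35,6→50,y→56,i→57 36:2→36,6→19,y→19,i→19 37:2→21,6→24,y→37,i→58 38:2→21,6→39,y→58,i→38 39:2→21,6→39,y→59,i→60 40:2→21,6→40,y→40,i→19 41:2→21,6→40,y→41,i→61 42:2→42,6→35,y→62,i→63 43:2→7,6→41,y→43,i→64 44:2→63,6→44,y→65,i→44 45:2→19,6→48,y→45,i→66 46:2→19,6→50,y→66,i→46 47:2→7,6→50,y→49,i→47 48:2→19,6→54,y→48,i→48 49:2→7,6→67,y→49,i→49 50:2→19,6→50,y→68,i→69 51:2→21,6→48,y→51,i→70 52:2→21,6→50,y→70,i→52 53:2→21,6→50,y→71,i→72 54:2→19,6→54,y→54,i→19 55:2→21,6→54,y→55,i→73 56:2→7,6→67,y→56,i→74 57:2→57,6→69,y→75,i→57 58:2→21,6→41,y→58,i→58 59:2→21,6→41,y→59,i→76 60:2→21,6→60,y→77,i→60 61:2→21,6→78,y→79,i→61 62:2→7,6→55,y→62,i→80 63:2→63,6→57,y→81,i→63 64:2→7,6→61,y→65,i→64 65:2→20,6→79,y→19,i→65 66:2→19,6→67,y→66,i→66 67:2→19,6→54,y→67,i→82 68:2→19,6→67,y→68,i→83 69:2→19,6→69,y→84,i→69 70:2→21,6→67,y→70,i→70 71:2→21,6→67,y→71,i→85 72:2→21,6→69,y→86,i→72 73:2→21,6→87,y→88,i→73 74:2→7,6→82,y→75,i→74 75:2→20,6→89,y→19,i→75 76:2→21,6→61,y→77,i→76 77:2→36,6→79,y→19,i→77 78:2→21,6→78,y→90,i→19 79:2→36,6→90,y→19,i→79 80:2→7,6→73,y→81,i→80 81:2→20,6→88,y→19,i→81 82:2→19,6→87,y→89,i→82 83:2→19,6→82,y→84,i→83 84:2→19,6→89,y→19,i→84 85:2→21,6→82,y→86,i→85 86:2→36,6→89,y→19,i→86 87:2→19,6→87,y→91,i→19 88:2→36,6→91,y→19,i→88 89:2→19,6→91,y→19,i→89 90:2→36,6→90,y→19,i→19 91:2→19,6→91,y→19,i→19 (ε-aug+det+¬).
'y26': run [97, 81, 7, 2] end={s55,s59} rej; 3/3 deletions ∈↓L.
'2662': |S_i|=[97, 67, 54, 21, 2] end={s55,s59} rej; 4/4 single-dels accept.
'y2yy': |S_i|=[97, 81, 7, 4, 2] end={s55,s59} ∉↓L; 4/4 del acc.
'y62i': run [97, 81, 55, 5, 2] end={s55,s59} ∉↓L; 4/4 deletions ∈↓L.
'iy66i': run [97, 88, 57, 24, 11, 2] end={s55,s59} rej; 5/5 del acc.
'ii6iyy': |S_i|=[97, 88, 73, 53, 36, 15, 2] end={s55,s59} rej; 6/6 single-dels accept.
6 minimals (antichain).

Antichain: [y26, 2662, y2yy, y62i, iy66i, ii6iyy].


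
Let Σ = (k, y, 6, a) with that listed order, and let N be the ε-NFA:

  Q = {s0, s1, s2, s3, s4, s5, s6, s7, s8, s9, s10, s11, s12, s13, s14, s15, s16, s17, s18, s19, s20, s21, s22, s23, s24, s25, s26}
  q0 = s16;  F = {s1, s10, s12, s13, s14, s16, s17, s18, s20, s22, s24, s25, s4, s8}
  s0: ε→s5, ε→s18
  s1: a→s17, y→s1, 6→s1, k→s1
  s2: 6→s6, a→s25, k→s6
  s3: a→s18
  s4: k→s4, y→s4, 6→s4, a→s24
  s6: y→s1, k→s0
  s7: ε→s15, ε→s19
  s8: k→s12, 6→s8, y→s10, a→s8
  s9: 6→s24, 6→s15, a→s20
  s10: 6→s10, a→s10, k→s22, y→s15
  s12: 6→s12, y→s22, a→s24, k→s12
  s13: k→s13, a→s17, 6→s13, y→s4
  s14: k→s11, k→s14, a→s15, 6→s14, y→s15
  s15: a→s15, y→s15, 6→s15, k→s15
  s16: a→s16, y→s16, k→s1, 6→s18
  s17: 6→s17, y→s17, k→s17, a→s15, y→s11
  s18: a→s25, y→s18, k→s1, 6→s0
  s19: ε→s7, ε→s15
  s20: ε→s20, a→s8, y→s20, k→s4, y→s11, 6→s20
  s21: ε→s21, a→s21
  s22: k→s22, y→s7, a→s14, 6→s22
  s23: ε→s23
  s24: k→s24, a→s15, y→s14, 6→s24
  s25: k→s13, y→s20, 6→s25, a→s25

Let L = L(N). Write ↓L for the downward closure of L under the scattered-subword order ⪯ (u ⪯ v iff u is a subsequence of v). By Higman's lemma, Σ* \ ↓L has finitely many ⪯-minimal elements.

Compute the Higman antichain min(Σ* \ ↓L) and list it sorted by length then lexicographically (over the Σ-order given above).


|Q|=27, |F|=14, |δ|=82 (9 ε).
min D↑ (15 st, q0=0, F={5}): 0:k→1,y→0,6→2,a→0 1:k→1,y→1,6→1,a→3 2:k→1,y→2,6→2,a→4 3:k→3,y→3,6→3,a→5 4:k→6,y→7,6→4,a→4 5:k→5,y→5,6→5,a→5 6:k→6,y→8,6→6,a→3 7:k→8,y→7,6→7,a→9 8:k→8,y→8,6→8,a→10 9:k→11,y→12,6→9,a→9 10:k→10,y→13,6→10,a→5 11:k→11,y→14,6→11,a→10 12:k→14,y→5,6→12,a→12 13:k→13,y→5,6→13,a→5 14:k→14,y→5,6→14,a→13 (ε-aug+det+¬).
'kaa': |S_i|=[20, 12, 5, 1] end={s15} ∉↓L; 3/3 deletions ∈↓L.
'6ayayy': |S_i|=[20, 19, 15, 13, 10, 7, 3] end={s15,s19,s7} — reject; 6/6 del acc.
2 words, ⪯-incomp.

Antichain: [kaa, 6ayayy].


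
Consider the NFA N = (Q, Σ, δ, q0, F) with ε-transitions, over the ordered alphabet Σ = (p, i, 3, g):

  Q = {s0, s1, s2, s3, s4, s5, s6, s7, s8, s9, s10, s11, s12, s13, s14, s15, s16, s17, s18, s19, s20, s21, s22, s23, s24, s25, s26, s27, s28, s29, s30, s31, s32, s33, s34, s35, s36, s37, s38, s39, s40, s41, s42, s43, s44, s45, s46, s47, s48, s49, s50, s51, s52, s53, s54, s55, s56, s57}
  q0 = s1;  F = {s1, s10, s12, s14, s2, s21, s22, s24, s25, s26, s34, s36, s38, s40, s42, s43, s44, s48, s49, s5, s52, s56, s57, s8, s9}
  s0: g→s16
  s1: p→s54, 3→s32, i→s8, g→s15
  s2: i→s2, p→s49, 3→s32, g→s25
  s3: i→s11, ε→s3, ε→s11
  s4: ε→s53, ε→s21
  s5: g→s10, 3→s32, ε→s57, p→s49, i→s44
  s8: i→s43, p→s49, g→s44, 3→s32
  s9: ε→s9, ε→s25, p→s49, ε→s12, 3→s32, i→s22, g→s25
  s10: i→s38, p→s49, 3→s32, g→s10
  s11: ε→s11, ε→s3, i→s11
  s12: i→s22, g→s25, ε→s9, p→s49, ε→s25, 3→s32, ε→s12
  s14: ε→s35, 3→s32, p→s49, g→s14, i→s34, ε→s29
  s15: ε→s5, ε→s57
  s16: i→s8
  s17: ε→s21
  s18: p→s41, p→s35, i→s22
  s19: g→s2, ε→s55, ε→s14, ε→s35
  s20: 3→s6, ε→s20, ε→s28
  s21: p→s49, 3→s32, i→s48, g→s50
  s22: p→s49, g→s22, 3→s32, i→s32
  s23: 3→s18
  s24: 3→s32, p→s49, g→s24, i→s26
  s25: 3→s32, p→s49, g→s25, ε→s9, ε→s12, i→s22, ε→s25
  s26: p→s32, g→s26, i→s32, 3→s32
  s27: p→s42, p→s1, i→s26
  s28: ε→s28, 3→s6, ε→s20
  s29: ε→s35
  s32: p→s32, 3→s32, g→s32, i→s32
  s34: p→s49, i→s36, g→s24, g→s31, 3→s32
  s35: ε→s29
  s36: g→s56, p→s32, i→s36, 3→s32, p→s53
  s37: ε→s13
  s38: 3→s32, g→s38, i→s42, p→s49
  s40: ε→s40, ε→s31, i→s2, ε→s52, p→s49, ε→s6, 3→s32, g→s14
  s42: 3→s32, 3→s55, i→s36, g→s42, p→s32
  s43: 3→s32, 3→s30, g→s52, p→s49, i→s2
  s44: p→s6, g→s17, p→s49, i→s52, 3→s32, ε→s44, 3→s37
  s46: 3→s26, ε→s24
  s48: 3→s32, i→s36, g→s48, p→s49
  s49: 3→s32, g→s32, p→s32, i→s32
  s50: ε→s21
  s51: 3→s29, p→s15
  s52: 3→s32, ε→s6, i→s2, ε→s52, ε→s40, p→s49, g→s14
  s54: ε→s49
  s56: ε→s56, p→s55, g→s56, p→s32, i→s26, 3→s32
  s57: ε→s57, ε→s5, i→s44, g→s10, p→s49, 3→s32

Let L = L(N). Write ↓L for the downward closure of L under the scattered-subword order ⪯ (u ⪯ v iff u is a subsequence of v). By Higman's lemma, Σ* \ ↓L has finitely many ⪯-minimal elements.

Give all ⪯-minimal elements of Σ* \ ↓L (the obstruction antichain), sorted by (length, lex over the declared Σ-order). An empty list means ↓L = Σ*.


min(Σ*\↓L) = [3, pp, pi, pg, ggiip, iiigii].

|Q|=58, |F|=25, |δ|=173 (45 ε).
min D↑ (22 st, q0=0, F={3}): 0:p→1,i→2,3→3,g→4 1:p→3,i→3,3→3,g→3 2:p→1,i→5,3→3,g→6 3:p→3,i→3,3→3,g→3 4:p→1,i→6,3→3,g→7 5:p→1,i→8,3→3,g→9 6:p→1,i→9,3→3,g→10 7:p→1,i→11,3→3,g→7 8:p→1,i→8,3→3,g→12 9:p→1,i→8,3→3,g→13 10:p→1,i→14,3→3,g→10 11:p→1,i→15,3→3,g→11 12:p→1,i→16,3→3,g→12 13:p→1,i→17,3→3,g→13 14:p→1,i→18,3→3,g→14 15:p→3,i→18,3→3,g→15 16:p→1,i→3,3→3,g→16 17:p→1,i→18,3→3,g→19 18:p→3,i→18,3→3,g→20 19:p→1,i→21,3→3,g→19 20:p→3,i→21,3→3,g→20 21:p→3,i→3,3→3,g→21 (ε-aug+det+¬).
'3': run [39, 5] end={s13,s30,s32,s37,s55} — reject; 1/1 del acc.
'pp': |S_i|=[39, 6, 1] end={s32} rej; 2/2 del acc.
'pi': run [39, 6, 1] end={s32} — reject; 2/2 del acc.
'pg': N↓-sim [39, 6, 1] end={s32} — reject; 2/2 single-dels accept.
'ggiip': run [39, 34, 24, 14, 7, 3] end={s32,s53,s55} — reject; 5/5 del acc.
'iiigii': |S_i|=[39, 33, 25, 15, 11, 4, 1] end={s32} ∉↓L; 6/6 del acc.
6 words, ⪯-incomp.


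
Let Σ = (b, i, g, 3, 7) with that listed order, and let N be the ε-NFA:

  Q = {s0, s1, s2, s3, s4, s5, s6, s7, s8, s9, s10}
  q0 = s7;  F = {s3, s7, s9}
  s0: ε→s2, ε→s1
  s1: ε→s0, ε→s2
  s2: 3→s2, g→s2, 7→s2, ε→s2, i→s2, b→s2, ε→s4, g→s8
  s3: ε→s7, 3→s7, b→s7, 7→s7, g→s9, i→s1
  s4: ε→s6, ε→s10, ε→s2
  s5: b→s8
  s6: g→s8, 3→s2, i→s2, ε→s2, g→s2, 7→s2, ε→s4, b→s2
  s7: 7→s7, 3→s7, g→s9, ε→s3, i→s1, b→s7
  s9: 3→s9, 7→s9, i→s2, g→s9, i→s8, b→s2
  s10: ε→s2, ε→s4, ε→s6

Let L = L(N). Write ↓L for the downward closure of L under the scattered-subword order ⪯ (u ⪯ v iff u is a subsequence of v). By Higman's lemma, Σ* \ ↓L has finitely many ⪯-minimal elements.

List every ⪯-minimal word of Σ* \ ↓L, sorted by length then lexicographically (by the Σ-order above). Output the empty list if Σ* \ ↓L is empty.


Antichain: [i, gb].

|Q|=11, |F|=3, |δ|=45 (16 ε).
min D↑ (3 st, q0=0, F={1}): 0:b→0,i→1,g→2,3→0,7→0 1:b→1,i→1,g→1,3→1,7→1 2:b→1,i→1,g→2,3→2,7→2.
'i': |S_i|=[10, 7] end={s0,s1,s10,s2,s4,s6,s8} — reject; 1/1 deletions ∈↓L.
'gb': N↓-sim [10, 6, 5] end={s10,s2,s4,s6,s8} rej; 2/2 del acc.
2 minimals (antichain).
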